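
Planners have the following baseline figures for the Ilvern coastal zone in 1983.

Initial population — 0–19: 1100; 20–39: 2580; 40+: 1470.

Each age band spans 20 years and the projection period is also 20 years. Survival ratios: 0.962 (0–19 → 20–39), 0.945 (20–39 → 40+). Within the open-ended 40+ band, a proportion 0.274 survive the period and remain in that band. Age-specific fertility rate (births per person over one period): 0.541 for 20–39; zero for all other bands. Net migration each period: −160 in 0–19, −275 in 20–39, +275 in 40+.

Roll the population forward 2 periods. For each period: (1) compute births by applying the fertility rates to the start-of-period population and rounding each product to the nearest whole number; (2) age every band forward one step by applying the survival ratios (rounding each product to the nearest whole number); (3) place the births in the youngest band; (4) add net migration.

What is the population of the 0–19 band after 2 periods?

264

Let band 1 be 0–19 through band 3 = 40+.
[period 1]
Births: 2580 × 0.541 = 1396
Band 2: 1100 × 0.962 = 1058
Band 3: 2580 × 0.945 + 1470 × 0.274 = 2438 + 403 = 2841
Net migration: Band 1 − 160 → 1236; Band 2 − 275 → 783; Band 3 + 275 → 3116
Giving 1236 / 783 / 3116.
[period 2]
Births: 783 × 0.541 = 424
Band 2: 1236 × 0.962 = 1189
Band 3: 783 × 0.945 + 3116 × 0.274 = 740 + 854 = 1594
Net migration: Band 1 − 160 → 264; Band 2 − 275 → 914; Band 3 + 275 → 1869
Giving 264 / 914 / 1869.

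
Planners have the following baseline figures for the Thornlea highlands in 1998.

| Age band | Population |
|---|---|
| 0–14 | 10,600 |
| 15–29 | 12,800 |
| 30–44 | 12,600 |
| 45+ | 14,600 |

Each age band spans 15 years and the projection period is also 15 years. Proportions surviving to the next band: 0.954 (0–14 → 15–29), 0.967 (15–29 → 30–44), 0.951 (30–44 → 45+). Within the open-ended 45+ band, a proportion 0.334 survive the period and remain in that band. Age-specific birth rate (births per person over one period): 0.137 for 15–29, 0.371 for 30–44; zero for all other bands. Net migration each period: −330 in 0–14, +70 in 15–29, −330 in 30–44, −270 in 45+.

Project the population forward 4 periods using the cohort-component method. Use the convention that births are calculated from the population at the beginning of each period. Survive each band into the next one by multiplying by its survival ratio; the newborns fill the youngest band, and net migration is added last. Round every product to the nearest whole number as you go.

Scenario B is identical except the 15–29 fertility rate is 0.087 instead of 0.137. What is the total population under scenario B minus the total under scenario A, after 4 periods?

Period 1:
Births: 12800 × 0.137 = 1754, 12600 × 0.371 = 4675 → total 6429
15–29: 10600 × 0.954 = 10112
30–44: 12800 × 0.967 = 12378
45+: 12600 × 0.951 + 14600 × 0.334 = 11983 + 4876 = 16859
Net migration: 0–14 − 330 → 6099; 15–29 + 70 → 10182; 30–44 − 330 → 12048; 45+ − 270 → 16589
→ [6099, 10182, 12048, 16589]
Period 2:
Births: 10182 × 0.137 = 1395, 12048 × 0.371 = 4470 → total 5865
15–29: 6099 × 0.954 = 5818
30–44: 10182 × 0.967 = 9846
45+: 12048 × 0.951 + 16589 × 0.334 = 11458 + 5541 = 16999
Net migration: 0–14 − 330 → 5535; 15–29 + 70 → 5888; 30–44 − 330 → 9516; 45+ − 270 → 16729
→ [5535, 5888, 9516, 16729]
Period 3:
Births: 5888 × 0.137 = 807, 9516 × 0.371 = 3530 → total 4337
15–29: 5535 × 0.954 = 5280
30–44: 5888 × 0.967 = 5694
45+: 9516 × 0.951 + 16729 × 0.334 = 9050 + 5587 = 14637
Net migration: 0–14 − 330 → 4007; 15–29 + 70 → 5350; 30–44 − 330 → 5364; 45+ − 270 → 14367
→ [4007, 5350, 5364, 14367]
Period 4:
Births: 5350 × 0.137 = 733, 5364 × 0.371 = 1990 → total 2723
15–29: 4007 × 0.954 = 3823
30–44: 5350 × 0.967 = 5173
45+: 5364 × 0.951 + 14367 × 0.334 = 5101 + 4799 = 9900
Net migration: 0–14 − 330 → 2393; 15–29 + 70 → 3893; 30–44 − 330 → 4843; 45+ − 270 → 9630
→ [2393, 3893, 4843, 9630]
Scenario A total after 4 periods: 20759
Scenario B projection —
Period 1:
Births: 12800 × 0.087 = 1114, 12600 × 0.371 = 4675 → total 5789
15–29: 10600 × 0.954 = 10112
30–44: 12800 × 0.967 = 12378
45+: 12600 × 0.951 + 14600 × 0.334 = 11983 + 4876 = 16859
Net migration: 0–14 − 330 → 5459; 15–29 + 70 → 10182; 30–44 − 330 → 12048; 45+ − 270 → 16589
→ [5459, 10182, 12048, 16589]
Period 2:
Births: 10182 × 0.087 = 886, 12048 × 0.371 = 4470 → total 5356
15–29: 5459 × 0.954 = 5208
30–44: 10182 × 0.967 = 9846
45+: 12048 × 0.951 + 16589 × 0.334 = 11458 + 5541 = 16999
Net migration: 0–14 − 330 → 5026; 15–29 + 70 → 5278; 30–44 − 330 → 9516; 45+ − 270 → 16729
→ [5026, 5278, 9516, 16729]
Period 3:
Births: 5278 × 0.087 = 459, 9516 × 0.371 = 3530 → total 3989
15–29: 5026 × 0.954 = 4795
30–44: 5278 × 0.967 = 5104
45+: 9516 × 0.951 + 16729 × 0.334 = 9050 + 5587 = 14637
Net migration: 0–14 − 330 → 3659; 15–29 + 70 → 4865; 30–44 − 330 → 4774; 45+ − 270 → 14367
→ [3659, 4865, 4774, 14367]
Period 4:
Births: 4865 × 0.087 = 423, 4774 × 0.371 = 1771 → total 2194
15–29: 3659 × 0.954 = 3491
30–44: 4865 × 0.967 = 4704
45+: 4774 × 0.951 + 14367 × 0.334 = 4540 + 4799 = 9339
Net migration: 0–14 − 330 → 1864; 15–29 + 70 → 3561; 30–44 − 330 → 4374; 45+ − 270 → 9069
→ [1864, 3561, 4374, 9069]
Scenario B total after 4 periods: 18868
Difference B − A = 18868 − 20759 = -1891

-1891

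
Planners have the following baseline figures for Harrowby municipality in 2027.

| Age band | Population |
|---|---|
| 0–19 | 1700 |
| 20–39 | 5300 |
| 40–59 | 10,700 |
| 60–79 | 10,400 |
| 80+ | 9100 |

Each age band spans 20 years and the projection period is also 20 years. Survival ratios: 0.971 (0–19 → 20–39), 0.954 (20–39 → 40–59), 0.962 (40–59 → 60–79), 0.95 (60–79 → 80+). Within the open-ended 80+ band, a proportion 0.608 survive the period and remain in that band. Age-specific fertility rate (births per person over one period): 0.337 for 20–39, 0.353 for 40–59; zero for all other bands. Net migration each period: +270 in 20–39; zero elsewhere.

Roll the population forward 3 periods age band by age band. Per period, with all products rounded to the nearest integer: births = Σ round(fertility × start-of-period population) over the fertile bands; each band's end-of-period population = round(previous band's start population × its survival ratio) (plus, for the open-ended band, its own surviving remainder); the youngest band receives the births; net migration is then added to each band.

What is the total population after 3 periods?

After projecting period 1:
Births: 5300 * 0.337 = 1786 ; 10700 * 0.353 = 3777 ⇒ total 5563
20–39: 1700 * 0.971 = 1651
40–59: 5300 * 0.954 = 5056
60–79: 10700 * 0.962 = 10293
80+: 10400 * 0.95 + 9100 * 0.608 = 9880 + 5533 = 15413
Net migration: 20–39 + 270 → 1921
→ [5563, 1921, 5056, 10293, 15413]
After projecting period 2:
Births: 1921 * 0.337 = 647 ; 5056 * 0.353 = 1785 ⇒ total 2432
20–39: 5563 * 0.971 = 5402
40–59: 1921 * 0.954 = 1833
60–79: 5056 * 0.962 = 4864
80+: 10293 * 0.95 + 15413 * 0.608 = 9778 + 9371 = 19149
Net migration: 20–39 + 270 → 5672
→ [2432, 5672, 1833, 4864, 19149]
After projecting period 3:
Births: 5672 * 0.337 = 1911 ; 1833 * 0.353 = 647 ⇒ total 2558
20–39: 2432 * 0.971 = 2361
40–59: 5672 * 0.954 = 5411
60–79: 1833 * 0.962 = 1763
80+: 4864 * 0.95 + 19149 * 0.608 = 4621 + 11643 = 16264
Net migration: 20–39 + 270 → 2631
→ [2558, 2631, 5411, 1763, 16264]
Total after period 3: 2558 + 2631 + 5411 + 1763 + 16264 = 28627

28627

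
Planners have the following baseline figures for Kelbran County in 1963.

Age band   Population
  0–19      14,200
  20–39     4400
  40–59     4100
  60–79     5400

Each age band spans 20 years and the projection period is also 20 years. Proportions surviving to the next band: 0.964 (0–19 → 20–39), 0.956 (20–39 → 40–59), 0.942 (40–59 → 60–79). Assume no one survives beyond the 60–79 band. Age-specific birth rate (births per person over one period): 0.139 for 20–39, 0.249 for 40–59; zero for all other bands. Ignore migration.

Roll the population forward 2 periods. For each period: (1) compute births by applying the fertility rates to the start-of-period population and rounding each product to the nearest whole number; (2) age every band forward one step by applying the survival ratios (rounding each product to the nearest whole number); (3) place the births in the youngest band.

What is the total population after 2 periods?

21573

Let group 1 be 0–19 through group 4 = 60–79.
Period 1.
Births: 4400 × 0.139 = 612  |  4100 × 0.249 = 1021 → total 1633
Group 2: 14200 × 0.964 = 13689
Group 3: 4400 × 0.956 = 4206
Group 4: 4100 × 0.942 = 3862
End of period: [1633, 13689, 4206, 3862]
Period 2.
Births: 13689 × 0.139 = 1903  |  4206 × 0.249 = 1047 → total 2950
Group 2: 1633 × 0.964 = 1574
Group 3: 13689 × 0.956 = 13087
Group 4: 4206 × 0.942 = 3962
End of period: [2950, 1574, 13087, 3962]
Total after period 2: 2950 + 1574 + 13087 + 3962 = 21573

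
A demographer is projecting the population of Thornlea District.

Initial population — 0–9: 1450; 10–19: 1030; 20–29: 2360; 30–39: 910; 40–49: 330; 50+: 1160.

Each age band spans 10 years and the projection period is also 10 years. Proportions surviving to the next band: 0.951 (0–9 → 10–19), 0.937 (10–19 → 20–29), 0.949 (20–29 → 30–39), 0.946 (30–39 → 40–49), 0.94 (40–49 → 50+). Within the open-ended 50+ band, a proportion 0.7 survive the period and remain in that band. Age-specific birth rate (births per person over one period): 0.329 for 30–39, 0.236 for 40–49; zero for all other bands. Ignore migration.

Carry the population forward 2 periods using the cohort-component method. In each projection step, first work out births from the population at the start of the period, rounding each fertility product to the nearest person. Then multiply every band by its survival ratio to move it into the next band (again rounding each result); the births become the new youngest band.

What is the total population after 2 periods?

Let group 1 be 0–9 through group 6 = 50+.
Period 1.
Births: 910 × 0.329 = 299  |  330 × 0.236 = 78 — total 377
Group 2: 1450 × 0.951 = 1379
Group 3: 1030 × 0.937 = 965
Group 4: 2360 × 0.949 = 2240
Group 5: 910 × 0.946 = 861
Group 6: 330 × 0.94 + 1160 × 0.7 = 310 + 812 = 1122
Population now: 0–9=377, 10–19=1379, 20–29=965, 30–39=2240, 40–49=861, 50+=1122
Period 2.
Births: 2240 × 0.329 = 737  |  861 × 0.236 = 203 — total 940
Group 2: 377 × 0.951 = 359
Group 3: 1379 × 0.937 = 1292
Group 4: 965 × 0.949 = 916
Group 5: 2240 × 0.946 = 2119
Group 6: 861 × 0.94 + 1122 × 0.7 = 809 + 785 = 1594
Population now: 0–9=940, 10–19=359, 20–29=1292, 30–39=916, 40–49=2119, 50+=1594
Total after period 2: 940 + 359 + 1292 + 916 + 2119 + 1594 = 7220

7220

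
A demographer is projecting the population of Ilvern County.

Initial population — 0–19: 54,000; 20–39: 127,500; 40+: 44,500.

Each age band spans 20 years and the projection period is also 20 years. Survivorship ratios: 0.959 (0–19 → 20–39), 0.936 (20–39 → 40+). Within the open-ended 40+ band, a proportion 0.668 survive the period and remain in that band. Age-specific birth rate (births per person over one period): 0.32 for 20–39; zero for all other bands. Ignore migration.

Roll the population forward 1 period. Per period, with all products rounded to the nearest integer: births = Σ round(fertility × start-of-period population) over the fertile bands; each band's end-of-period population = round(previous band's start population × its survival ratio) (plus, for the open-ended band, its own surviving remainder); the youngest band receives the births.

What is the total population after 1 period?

(Bands numbered youngest = 1 to oldest = 3.)
Period 1:
Births: 127500 × 0.32 = 40800
Band 2: 54000 × 0.959 = 51786
Band 3: 127500 × 0.936 + 44500 × 0.668 = 119340 + 29726 = 149066
→ [40800, 51786, 149066]
Total after period 1: 40800 + 51786 + 149066 = 241652

241652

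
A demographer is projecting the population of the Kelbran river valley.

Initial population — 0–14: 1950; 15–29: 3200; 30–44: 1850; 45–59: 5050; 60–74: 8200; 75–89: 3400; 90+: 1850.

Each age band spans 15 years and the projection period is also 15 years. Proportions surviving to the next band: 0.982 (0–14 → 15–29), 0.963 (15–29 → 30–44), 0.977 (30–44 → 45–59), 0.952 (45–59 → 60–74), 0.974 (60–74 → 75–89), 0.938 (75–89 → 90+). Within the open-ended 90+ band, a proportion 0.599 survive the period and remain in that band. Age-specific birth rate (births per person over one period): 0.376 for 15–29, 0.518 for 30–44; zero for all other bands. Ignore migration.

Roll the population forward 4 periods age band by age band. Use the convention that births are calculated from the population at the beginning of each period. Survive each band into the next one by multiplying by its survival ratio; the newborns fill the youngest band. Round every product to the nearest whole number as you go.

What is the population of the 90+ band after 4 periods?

7814

— Period 1 —
Births: 3200 × 0.376 = 1203 ; 1850 × 0.518 = 958 — total 2161
15–29: 1950 × 0.982 = 1915
30–44: 3200 × 0.963 = 3082
45–59: 1850 × 0.977 = 1807
60–74: 5050 × 0.952 = 4808
75–89: 8200 × 0.974 = 7987
90+: 3400 × 0.938 + 1850 × 0.599 = 3189 + 1108 = 4297
End of period: [2161, 1915, 3082, 1807, 4808, 7987, 4297]
— Period 2 —
Births: 1915 × 0.376 = 720 ; 3082 × 0.518 = 1596 — total 2316
15–29: 2161 × 0.982 = 2122
30–44: 1915 × 0.963 = 1844
45–59: 3082 × 0.977 = 3011
60–74: 1807 × 0.952 = 1720
75–89: 4808 × 0.974 = 4683
90+: 7987 × 0.938 + 4297 × 0.599 = 7492 + 2574 = 10066
End of period: [2316, 2122, 1844, 3011, 1720, 4683, 10066]
— Period 3 —
Births: 2122 × 0.376 = 798 ; 1844 × 0.518 = 955 — total 1753
15–29: 2316 × 0.982 = 2274
30–44: 2122 × 0.963 = 2043
45–59: 1844 × 0.977 = 1802
60–74: 3011 × 0.952 = 2866
75–89: 1720 × 0.974 = 1675
90+: 4683 × 0.938 + 10066 × 0.599 = 4393 + 6030 = 10423
End of period: [1753, 2274, 2043, 1802, 2866, 1675, 10423]
— Period 4 —
Births: 2274 × 0.376 = 855 ; 2043 × 0.518 = 1058 — total 1913
15–29: 1753 × 0.982 = 1721
30–44: 2274 × 0.963 = 2190
45–59: 2043 × 0.977 = 1996
60–74: 1802 × 0.952 = 1716
75–89: 2866 × 0.974 = 2791
90+: 1675 × 0.938 + 10423 × 0.599 = 1571 + 6243 = 7814
End of period: [1913, 1721, 2190, 1996, 1716, 2791, 7814]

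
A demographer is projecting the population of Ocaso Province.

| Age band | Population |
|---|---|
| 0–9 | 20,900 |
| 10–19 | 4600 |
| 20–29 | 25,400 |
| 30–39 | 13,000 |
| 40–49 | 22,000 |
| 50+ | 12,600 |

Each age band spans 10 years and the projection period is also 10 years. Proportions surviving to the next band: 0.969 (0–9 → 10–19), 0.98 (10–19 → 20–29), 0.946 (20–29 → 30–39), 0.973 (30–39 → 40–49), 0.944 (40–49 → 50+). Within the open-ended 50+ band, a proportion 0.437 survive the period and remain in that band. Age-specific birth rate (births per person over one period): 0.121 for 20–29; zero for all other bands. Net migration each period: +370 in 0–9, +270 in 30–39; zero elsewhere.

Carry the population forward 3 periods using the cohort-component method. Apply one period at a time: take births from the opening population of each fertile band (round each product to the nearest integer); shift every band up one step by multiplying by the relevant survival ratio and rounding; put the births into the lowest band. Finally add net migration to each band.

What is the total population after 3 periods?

Call the bands 1 to 6, youngest first.
After projecting period 1:
Births: 25400 × 0.121 = 3073
Band 2: 20900 × 0.969 = 20252
Band 3: 4600 × 0.98 = 4508
Band 4: 25400 × 0.946 = 24028
Band 5: 13000 × 0.973 = 12649
Band 6: 22000 × 0.944 + 12600 × 0.437 = 20768 + 5506 = 26274
Net migration: Band 1 + 370 → 3443; Band 4 + 270 → 24298
→ [3443, 20252, 4508, 24298, 12649, 26274]
After projecting period 2:
Births: 4508 × 0.121 = 545
Band 2: 3443 × 0.969 = 3336
Band 3: 20252 × 0.98 = 19847
Band 4: 4508 × 0.946 = 4265
Band 5: 24298 × 0.973 = 23642
Band 6: 12649 × 0.944 + 26274 × 0.437 = 11941 + 11482 = 23423
Net migration: Band 1 + 370 → 915; Band 4 + 270 → 4535
→ [915, 3336, 19847, 4535, 23642, 23423]
After projecting period 3:
Births: 19847 × 0.121 = 2401
Band 2: 915 × 0.969 = 887
Band 3: 3336 × 0.98 = 3269
Band 4: 19847 × 0.946 = 18775
Band 5: 4535 × 0.973 = 4413
Band 6: 23642 × 0.944 + 23423 × 0.437 = 22318 + 10236 = 32554
Net migration: Band 1 + 370 → 2771; Band 4 + 270 → 19045
→ [2771, 887, 3269, 19045, 4413, 32554]
Total after period 3: 2771 + 887 + 3269 + 19045 + 4413 + 32554 = 62939

62939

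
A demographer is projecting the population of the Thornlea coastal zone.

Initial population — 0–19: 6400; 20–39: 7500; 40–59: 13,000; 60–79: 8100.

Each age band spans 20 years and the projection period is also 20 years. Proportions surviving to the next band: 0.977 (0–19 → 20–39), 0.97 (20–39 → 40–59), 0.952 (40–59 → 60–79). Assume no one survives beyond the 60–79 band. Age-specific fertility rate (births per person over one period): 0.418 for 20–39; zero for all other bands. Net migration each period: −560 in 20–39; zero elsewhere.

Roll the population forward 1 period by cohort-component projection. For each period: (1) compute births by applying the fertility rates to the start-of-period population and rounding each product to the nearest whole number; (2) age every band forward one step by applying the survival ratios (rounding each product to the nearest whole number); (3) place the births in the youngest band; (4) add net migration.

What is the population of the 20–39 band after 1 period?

5693

After projecting period 1:
Births: 7500 * 0.418 = 3135
20–39: 6400 * 0.977 = 6253
40–59: 7500 * 0.97 = 7275
60–79: 13000 * 0.952 = 12376
Net migration: 20–39 − 560 → 5693
Population now: 0–19=3135, 20–39=5693, 40–59=7275, 60–79=12376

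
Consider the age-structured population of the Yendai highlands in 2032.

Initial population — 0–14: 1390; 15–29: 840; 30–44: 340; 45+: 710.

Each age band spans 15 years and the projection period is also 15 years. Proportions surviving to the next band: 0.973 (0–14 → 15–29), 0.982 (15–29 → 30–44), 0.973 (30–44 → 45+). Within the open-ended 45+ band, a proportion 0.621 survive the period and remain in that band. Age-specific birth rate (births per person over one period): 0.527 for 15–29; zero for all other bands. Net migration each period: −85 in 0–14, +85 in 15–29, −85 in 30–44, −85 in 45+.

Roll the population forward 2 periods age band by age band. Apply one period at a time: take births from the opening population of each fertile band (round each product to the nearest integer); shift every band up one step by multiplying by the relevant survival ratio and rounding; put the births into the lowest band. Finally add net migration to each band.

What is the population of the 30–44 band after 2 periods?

Call the groups 1 to 4, youngest first.
Period 1:
Births: 840 * 0.527 = 443
Group 2: 1390 * 0.973 = 1352
Group 3: 840 * 0.982 = 825
Group 4: 340 * 0.973 + 710 * 0.621 = 331 + 441 = 772
Net migration: Group 1 − 85 → 358; Group 2 + 85 → 1437; Group 3 − 85 → 740; Group 4 − 85 → 687
Population now: 0–14=358, 15–29=1437, 30–44=740, 45+=687
Period 2:
Births: 1437 * 0.527 = 757
Group 2: 358 * 0.973 = 348
Group 3: 1437 * 0.982 = 1411
Group 4: 740 * 0.973 + 687 * 0.621 = 720 + 427 = 1147
Net migration: Group 1 − 85 → 672; Group 2 + 85 → 433; Group 3 − 85 → 1326; Group 4 − 85 → 1062
Population now: 0–14=672, 15–29=433, 30–44=1326, 45+=1062

1326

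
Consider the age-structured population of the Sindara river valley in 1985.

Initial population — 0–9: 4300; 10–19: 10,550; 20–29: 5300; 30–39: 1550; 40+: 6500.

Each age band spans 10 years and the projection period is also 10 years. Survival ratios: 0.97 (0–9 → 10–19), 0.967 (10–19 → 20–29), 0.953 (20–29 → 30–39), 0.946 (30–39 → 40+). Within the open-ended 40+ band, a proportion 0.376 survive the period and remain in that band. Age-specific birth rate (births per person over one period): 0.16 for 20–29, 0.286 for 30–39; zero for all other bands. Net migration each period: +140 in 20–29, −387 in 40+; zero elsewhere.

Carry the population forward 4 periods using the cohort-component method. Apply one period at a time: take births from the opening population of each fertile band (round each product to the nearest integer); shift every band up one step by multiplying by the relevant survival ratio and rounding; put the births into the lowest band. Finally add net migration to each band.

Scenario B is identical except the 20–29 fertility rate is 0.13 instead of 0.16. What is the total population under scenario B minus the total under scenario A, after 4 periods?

-616

— Period 1 —
Births: 5300 × 0.16 = 848 ; 1550 × 0.286 = 443 → 1291
10–19: 4300 × 0.97 = 4171
20–29: 10550 × 0.967 = 10202
30–39: 5300 × 0.953 = 5051
40+: 1550 × 0.946 + 6500 × 0.376 = 1466 + 2444 = 3910
Net migration: 20–29 + 140 → 10342; 40+ − 387 → 3523
Population now: 0–9=1291, 10–19=4171, 20–29=10342, 30–39=5051, 40+=3523
— Period 2 —
Births: 10342 × 0.16 = 1655 ; 5051 × 0.286 = 1445 → 3100
10–19: 1291 × 0.97 = 1252
20–29: 4171 × 0.967 = 4033
30–39: 10342 × 0.953 = 9856
40+: 5051 × 0.946 + 3523 × 0.376 = 4778 + 1325 = 6103
Net migration: 20–29 + 140 → 4173; 40+ − 387 → 5716
Population now: 0–9=3100, 10–19=1252, 20–29=4173, 30–39=9856, 40+=5716
— Period 3 —
Births: 4173 × 0.16 = 668 ; 9856 × 0.286 = 2819 → 3487
10–19: 3100 × 0.97 = 3007
20–29: 1252 × 0.967 = 1211
30–39: 4173 × 0.953 = 3977
40+: 9856 × 0.946 + 5716 × 0.376 = 9324 + 2149 = 11473
Net migration: 20–29 + 140 → 1351; 40+ − 387 → 11086
Population now: 0–9=3487, 10–19=3007, 20–29=1351, 30–39=3977, 40+=11086
— Period 4 —
Births: 1351 × 0.16 = 216 ; 3977 × 0.286 = 1137 → 1353
10–19: 3487 × 0.97 = 3382
20–29: 3007 × 0.967 = 2908
30–39: 1351 × 0.953 = 1288
40+: 3977 × 0.946 + 11086 × 0.376 = 3762 + 4168 = 7930
Net migration: 20–29 + 140 → 3048; 40+ − 387 → 7543
Population now: 0–9=1353, 10–19=3382, 20–29=3048, 30–39=1288, 40+=7543
Scenario A total after 4 periods: 16614
Scenario B projection —
— Period 1 —
Births: 5300 × 0.13 = 689 ; 1550 × 0.286 = 443 → 1132
10–19: 4300 × 0.97 = 4171
20–29: 10550 × 0.967 = 10202
30–39: 5300 × 0.953 = 5051
40+: 1550 × 0.946 + 6500 × 0.376 = 1466 + 2444 = 3910
Net migration: 20–29 + 140 → 10342; 40+ − 387 → 3523
Population now: 0–9=1132, 10–19=4171, 20–29=10342, 30–39=5051, 40+=3523
— Period 2 —
Births: 10342 × 0.13 = 1344 ; 5051 × 0.286 = 1445 → 2789
10–19: 1132 × 0.97 = 1098
20–29: 4171 × 0.967 = 4033
30–39: 10342 × 0.953 = 9856
40+: 5051 × 0.946 + 3523 × 0.376 = 4778 + 1325 = 6103
Net migration: 20–29 + 140 → 4173; 40+ − 387 → 5716
Population now: 0–9=2789, 10–19=1098, 20–29=4173, 30–39=9856, 40+=5716
— Period 3 —
Births: 4173 × 0.13 = 542 ; 9856 × 0.286 = 2819 → 3361
10–19: 2789 × 0.97 = 2705
20–29: 1098 × 0.967 = 1062
30–39: 4173 × 0.953 = 3977
40+: 9856 × 0.946 + 5716 × 0.376 = 9324 + 2149 = 11473
Net migration: 20–29 + 140 → 1202; 40+ − 387 → 11086
Population now: 0–9=3361, 10–19=2705, 20–29=1202, 30–39=3977, 40+=11086
— Period 4 —
Births: 1202 × 0.13 = 156 ; 3977 × 0.286 = 1137 → 1293
10–19: 3361 × 0.97 = 3260
20–29: 2705 × 0.967 = 2616
30–39: 1202 × 0.953 = 1146
40+: 3977 × 0.946 + 11086 × 0.376 = 3762 + 4168 = 7930
Net migration: 20–29 + 140 → 2756; 40+ − 387 → 7543
Population now: 0–9=1293, 10–19=3260, 20–29=2756, 30–39=1146, 40+=7543
Scenario B total after 4 periods: 15998
Difference B − A = 15998 − 16614 = -616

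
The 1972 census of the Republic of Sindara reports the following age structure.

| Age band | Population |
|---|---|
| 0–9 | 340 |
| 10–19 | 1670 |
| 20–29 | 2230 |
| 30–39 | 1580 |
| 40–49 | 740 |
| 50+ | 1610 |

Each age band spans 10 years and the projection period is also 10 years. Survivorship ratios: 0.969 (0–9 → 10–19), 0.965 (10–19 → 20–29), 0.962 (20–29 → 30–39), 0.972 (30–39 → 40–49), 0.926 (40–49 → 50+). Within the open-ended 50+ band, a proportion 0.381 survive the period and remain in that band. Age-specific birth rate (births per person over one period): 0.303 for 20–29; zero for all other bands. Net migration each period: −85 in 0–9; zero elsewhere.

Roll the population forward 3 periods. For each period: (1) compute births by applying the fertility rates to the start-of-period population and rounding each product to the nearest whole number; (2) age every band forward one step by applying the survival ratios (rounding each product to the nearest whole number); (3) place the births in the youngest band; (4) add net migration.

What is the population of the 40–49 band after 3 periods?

1508

Let band 1 be 0–9 through band 6 = 50+.
Period 1.
Births: 2230 × 0.303 = 676
Band 2: 340 × 0.969 = 329
Band 3: 1670 × 0.965 = 1612
Band 4: 2230 × 0.962 = 2145
Band 5: 1580 × 0.972 = 1536
Band 6: 740 × 0.926 + 1610 × 0.381 = 685 + 613 = 1298
Net migration: Band 1 − 85 → 591
Giving 591 / 329 / 1612 / 2145 / 1536 / 1298.
Period 2.
Births: 1612 × 0.303 = 488
Band 2: 591 × 0.969 = 573
Band 3: 329 × 0.965 = 317
Band 4: 1612 × 0.962 = 1551
Band 5: 2145 × 0.972 = 2085
Band 6: 1536 × 0.926 + 1298 × 0.381 = 1422 + 495 = 1917
Net migration: Band 1 − 85 → 403
Giving 403 / 573 / 317 / 1551 / 2085 / 1917.
Period 3.
Births: 317 × 0.303 = 96
Band 2: 403 × 0.969 = 391
Band 3: 573 × 0.965 = 553
Band 4: 317 × 0.962 = 305
Band 5: 1551 × 0.972 = 1508
Band 6: 2085 × 0.926 + 1917 × 0.381 = 1931 + 730 = 2661
Net migration: Band 1 − 85 → 11
Giving 11 / 391 / 553 / 305 / 1508 / 2661.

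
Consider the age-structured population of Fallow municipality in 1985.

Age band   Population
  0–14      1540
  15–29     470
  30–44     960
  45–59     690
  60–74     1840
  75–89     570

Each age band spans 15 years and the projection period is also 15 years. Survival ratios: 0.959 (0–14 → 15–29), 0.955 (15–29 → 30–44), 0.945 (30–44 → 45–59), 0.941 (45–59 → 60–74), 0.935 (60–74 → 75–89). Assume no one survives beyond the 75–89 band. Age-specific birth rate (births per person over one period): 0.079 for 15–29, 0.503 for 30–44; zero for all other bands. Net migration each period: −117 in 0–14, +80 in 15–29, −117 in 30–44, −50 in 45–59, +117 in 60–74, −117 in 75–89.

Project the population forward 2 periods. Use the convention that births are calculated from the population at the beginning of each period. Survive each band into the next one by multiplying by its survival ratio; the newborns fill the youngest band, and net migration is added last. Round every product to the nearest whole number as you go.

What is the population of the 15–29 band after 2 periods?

After projecting period 1:
Births: 470 × 0.079 = 37 ; 960 × 0.503 = 483 → total 520
15–29: 1540 × 0.959 = 1477
30–44: 470 × 0.955 = 449
45–59: 960 × 0.945 = 907
60–74: 690 × 0.941 = 649
75–89: 1840 × 0.935 = 1720
Net migration: 0–14 − 117 → 403; 15–29 + 80 → 1557; 30–44 − 117 → 332; 45–59 − 50 → 857; 60–74 + 117 → 766; 75–89 − 117 → 1603
→ [403, 1557, 332, 857, 766, 1603]
After projecting period 2:
Births: 1557 × 0.079 = 123 ; 332 × 0.503 = 167 → total 290
15–29: 403 × 0.959 = 386
30–44: 1557 × 0.955 = 1487
45–59: 332 × 0.945 = 314
60–74: 857 × 0.941 = 806
75–89: 766 × 0.935 = 716
Net migration: 0–14 − 117 → 173; 15–29 + 80 → 466; 30–44 − 117 → 1370; 45–59 − 50 → 264; 60–74 + 117 → 923; 75–89 − 117 → 599
→ [173, 466, 1370, 264, 923, 599]

466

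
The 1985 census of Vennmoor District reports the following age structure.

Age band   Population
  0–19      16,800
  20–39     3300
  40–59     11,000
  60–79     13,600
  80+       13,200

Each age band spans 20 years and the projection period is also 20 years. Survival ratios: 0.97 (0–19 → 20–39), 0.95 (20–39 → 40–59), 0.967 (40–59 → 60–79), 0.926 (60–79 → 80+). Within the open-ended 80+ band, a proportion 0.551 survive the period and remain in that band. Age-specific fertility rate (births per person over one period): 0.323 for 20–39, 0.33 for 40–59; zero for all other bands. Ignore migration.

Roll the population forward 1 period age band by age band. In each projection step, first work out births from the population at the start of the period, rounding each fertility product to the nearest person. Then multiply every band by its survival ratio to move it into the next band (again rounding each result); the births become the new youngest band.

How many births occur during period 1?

Period 1.
Births: 3300 × 0.323 = 1066 ; 11000 × 0.33 = 3630 → 4696
20–39: 16800 × 0.97 = 16296
40–59: 3300 × 0.95 = 3135
60–79: 11000 × 0.967 = 10637
80+: 13600 × 0.926 + 13200 × 0.551 = 12594 + 7273 = 19867
Population now: 0–19=4696, 20–39=16296, 40–59=3135, 60–79=10637, 80+=19867

4696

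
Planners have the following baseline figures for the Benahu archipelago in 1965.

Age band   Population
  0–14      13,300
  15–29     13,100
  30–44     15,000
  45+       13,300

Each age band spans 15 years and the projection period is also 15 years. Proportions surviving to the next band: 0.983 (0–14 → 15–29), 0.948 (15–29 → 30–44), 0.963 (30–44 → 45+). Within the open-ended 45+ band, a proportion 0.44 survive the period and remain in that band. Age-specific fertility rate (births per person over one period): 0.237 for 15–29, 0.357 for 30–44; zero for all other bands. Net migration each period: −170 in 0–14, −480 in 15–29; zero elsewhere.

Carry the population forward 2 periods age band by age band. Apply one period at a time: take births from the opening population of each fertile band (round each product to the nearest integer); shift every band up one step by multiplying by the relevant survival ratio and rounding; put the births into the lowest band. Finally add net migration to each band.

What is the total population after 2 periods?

Let group 1 be 0–14 through group 4 = 45+.
After projecting period 1:
Births: 13100 × 0.237 = 3105 ; 15000 × 0.357 = 5355 ⇒ total 8460
Group 2: 13300 × 0.983 = 13074
Group 3: 13100 × 0.948 = 12419
Group 4: 15000 × 0.963 + 13300 × 0.44 = 14445 + 5852 = 20297
Net migration: Group 1 − 170 → 8290; Group 2 − 480 → 12594
Population now: 0–14=8290, 15–29=12594, 30–44=12419, 45+=20297
After projecting period 2:
Births: 12594 × 0.237 = 2985 ; 12419 × 0.357 = 4434 ⇒ total 7419
Group 2: 8290 × 0.983 = 8149
Group 3: 12594 × 0.948 = 11939
Group 4: 12419 × 0.963 + 20297 × 0.44 = 11959 + 8931 = 20890
Net migration: Group 1 − 170 → 7249; Group 2 − 480 → 7669
Population now: 0–14=7249, 15–29=7669, 30–44=11939, 45+=20890
Total after period 2: 7249 + 7669 + 11939 + 20890 = 47747

47747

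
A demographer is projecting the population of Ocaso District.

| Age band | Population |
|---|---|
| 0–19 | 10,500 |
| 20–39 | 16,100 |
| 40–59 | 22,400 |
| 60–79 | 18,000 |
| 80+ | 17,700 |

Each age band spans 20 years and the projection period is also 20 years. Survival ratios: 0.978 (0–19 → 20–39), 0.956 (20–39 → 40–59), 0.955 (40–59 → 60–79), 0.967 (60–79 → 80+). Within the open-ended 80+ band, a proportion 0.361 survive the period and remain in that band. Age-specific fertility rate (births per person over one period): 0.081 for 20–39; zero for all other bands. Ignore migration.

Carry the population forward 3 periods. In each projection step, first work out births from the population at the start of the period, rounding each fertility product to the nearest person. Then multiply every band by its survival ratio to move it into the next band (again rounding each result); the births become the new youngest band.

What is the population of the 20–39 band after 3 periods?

Numbering the bands 1..5 from youngest to oldest:
After projecting period 1:
Births: 16100 × 0.081 = 1304
Band 2: 10500 × 0.978 = 10269
Band 3: 16100 × 0.956 = 15392
Band 4: 22400 × 0.955 = 21392
Band 5: 18000 × 0.967 + 17700 × 0.361 = 17406 + 6390 = 23796
End of period: [1304, 10269, 15392, 21392, 23796]
After projecting period 2:
Births: 10269 × 0.081 = 832
Band 2: 1304 × 0.978 = 1275
Band 3: 10269 × 0.956 = 9817
Band 4: 15392 × 0.955 = 14699
Band 5: 21392 × 0.967 + 23796 × 0.361 = 20686 + 8590 = 29276
End of period: [832, 1275, 9817, 14699, 29276]
After projecting period 3:
Births: 1275 × 0.081 = 103
Band 2: 832 × 0.978 = 814
Band 3: 1275 × 0.956 = 1219
Band 4: 9817 × 0.955 = 9375
Band 5: 14699 × 0.967 + 29276 × 0.361 = 14214 + 10569 = 24783
End of period: [103, 814, 1219, 9375, 24783]

814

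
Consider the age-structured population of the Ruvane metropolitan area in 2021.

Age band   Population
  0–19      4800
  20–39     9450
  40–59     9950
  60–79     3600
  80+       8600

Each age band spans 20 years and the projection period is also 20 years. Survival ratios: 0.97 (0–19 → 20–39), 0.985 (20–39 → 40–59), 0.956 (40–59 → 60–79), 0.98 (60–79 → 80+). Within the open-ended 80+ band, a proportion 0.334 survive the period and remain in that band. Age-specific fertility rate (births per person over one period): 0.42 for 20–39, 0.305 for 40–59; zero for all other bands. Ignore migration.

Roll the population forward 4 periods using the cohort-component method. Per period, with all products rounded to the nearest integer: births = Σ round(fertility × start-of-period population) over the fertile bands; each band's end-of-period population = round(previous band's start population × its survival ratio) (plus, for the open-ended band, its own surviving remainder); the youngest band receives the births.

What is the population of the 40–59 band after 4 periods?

Period 1:
Births: 9450 × 0.42 = 3969, 9950 × 0.305 = 3035 → total 7004
20–39: 4800 × 0.97 = 4656
40–59: 9450 × 0.985 = 9308
60–79: 9950 × 0.956 = 9512
80+: 3600 × 0.98 + 8600 × 0.334 = 3528 + 2872 = 6400
End of period: [7004, 4656, 9308, 9512, 6400]
Period 2:
Births: 4656 × 0.42 = 1956, 9308 × 0.305 = 2839 → total 4795
20–39: 7004 × 0.97 = 6794
40–59: 4656 × 0.985 = 4586
60–79: 9308 × 0.956 = 8898
80+: 9512 × 0.98 + 6400 × 0.334 = 9322 + 2138 = 11460
End of period: [4795, 6794, 4586, 8898, 11460]
Period 3:
Births: 6794 × 0.42 = 2853, 4586 × 0.305 = 1399 → total 4252
20–39: 4795 × 0.97 = 4651
40–59: 6794 × 0.985 = 6692
60–79: 4586 × 0.956 = 4384
80+: 8898 × 0.98 + 11460 × 0.334 = 8720 + 3828 = 12548
End of period: [4252, 4651, 6692, 4384, 12548]
Period 4:
Births: 4651 × 0.42 = 1953, 6692 × 0.305 = 2041 → total 3994
20–39: 4252 × 0.97 = 4124
40–59: 4651 × 0.985 = 4581
60–79: 6692 × 0.956 = 6398
80+: 4384 × 0.98 + 12548 × 0.334 = 4296 + 4191 = 8487
End of period: [3994, 4124, 4581, 6398, 8487]

4581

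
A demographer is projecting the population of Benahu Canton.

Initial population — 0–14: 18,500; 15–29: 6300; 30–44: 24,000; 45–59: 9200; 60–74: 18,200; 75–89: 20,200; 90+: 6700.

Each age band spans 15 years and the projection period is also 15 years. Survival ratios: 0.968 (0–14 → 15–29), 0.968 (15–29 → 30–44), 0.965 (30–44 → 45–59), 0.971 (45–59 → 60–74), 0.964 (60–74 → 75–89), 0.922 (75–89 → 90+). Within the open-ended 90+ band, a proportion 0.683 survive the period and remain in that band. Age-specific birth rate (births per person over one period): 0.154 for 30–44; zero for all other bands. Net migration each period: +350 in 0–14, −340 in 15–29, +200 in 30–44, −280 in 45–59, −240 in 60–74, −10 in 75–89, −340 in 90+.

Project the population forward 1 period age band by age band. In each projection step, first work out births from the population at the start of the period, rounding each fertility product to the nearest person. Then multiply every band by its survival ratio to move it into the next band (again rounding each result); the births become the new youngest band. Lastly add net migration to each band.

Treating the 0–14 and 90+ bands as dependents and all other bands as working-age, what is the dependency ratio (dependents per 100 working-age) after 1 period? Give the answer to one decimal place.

36.9

Call the groups 1 to 7, youngest first.
Period 1.
Births: 24000 × 0.154 = 3696
Group 2: 18500 × 0.968 = 17908
Group 3: 6300 × 0.968 = 6098
Group 4: 24000 × 0.965 = 23160
Group 5: 9200 × 0.971 = 8933
Group 6: 18200 × 0.964 = 17545
Group 7: 20200 × 0.922 + 6700 × 0.683 = 18624 + 4576 = 23200
Net migration: Group 1 + 350 → 4046; Group 2 − 340 → 17568; Group 3 + 200 → 6298; Group 4 − 280 → 22880; Group 5 − 240 → 8693; Group 6 − 10 → 17535; Group 7 − 340 → 22860
→ [4046, 17568, 6298, 22880, 8693, 17535, 22860]
Dependents (band 0–14 + band 90+) = 4046 + 22860 = 26906; working-age = 72974; ratio = 26906/72974 × 100 = 36.9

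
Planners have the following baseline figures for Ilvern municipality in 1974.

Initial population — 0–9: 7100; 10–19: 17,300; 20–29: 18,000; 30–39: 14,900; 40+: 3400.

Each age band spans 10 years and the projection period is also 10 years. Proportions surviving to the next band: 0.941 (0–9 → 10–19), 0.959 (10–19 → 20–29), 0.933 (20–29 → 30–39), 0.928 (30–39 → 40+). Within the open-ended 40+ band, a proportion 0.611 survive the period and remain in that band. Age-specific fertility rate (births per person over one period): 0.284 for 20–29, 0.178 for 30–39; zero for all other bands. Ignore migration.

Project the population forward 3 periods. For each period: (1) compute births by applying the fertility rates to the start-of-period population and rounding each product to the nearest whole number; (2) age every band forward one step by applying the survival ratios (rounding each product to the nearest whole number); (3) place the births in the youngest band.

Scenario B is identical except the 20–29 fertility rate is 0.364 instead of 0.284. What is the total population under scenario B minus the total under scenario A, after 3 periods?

3060

Period 1:
Births: 18000 * 0.284 = 5112 ; 14900 * 0.178 = 2652 → total 7764
10–19: 7100 * 0.941 = 6681
20–29: 17300 * 0.959 = 16591
30–39: 18000 * 0.933 = 16794
40+: 14900 * 0.928 + 3400 * 0.611 = 13827 + 2077 = 15904
Giving 7764 / 6681 / 16591 / 16794 / 15904.
Period 2:
Births: 16591 * 0.284 = 4712 ; 16794 * 0.178 = 2989 → total 7701
10–19: 7764 * 0.941 = 7306
20–29: 6681 * 0.959 = 6407
30–39: 16591 * 0.933 = 15479
40+: 16794 * 0.928 + 15904 * 0.611 = 15585 + 9717 = 25302
Giving 7701 / 7306 / 6407 / 15479 / 25302.
Period 3:
Births: 6407 * 0.284 = 1820 ; 15479 * 0.178 = 2755 → total 4575
10–19: 7701 * 0.941 = 7247
20–29: 7306 * 0.959 = 7006
30–39: 6407 * 0.933 = 5978
40+: 15479 * 0.928 + 25302 * 0.611 = 14365 + 15460 = 29825
Giving 4575 / 7247 / 7006 / 5978 / 29825.
Scenario A total after 3 periods: 54631
Scenario B projection —
Period 1:
Births: 18000 * 0.364 = 6552 ; 14900 * 0.178 = 2652 → total 9204
10–19: 7100 * 0.941 = 6681
20–29: 17300 * 0.959 = 16591
30–39: 18000 * 0.933 = 16794
40+: 14900 * 0.928 + 3400 * 0.611 = 13827 + 2077 = 15904
Giving 9204 / 6681 / 16591 / 16794 / 15904.
Period 2:
Births: 16591 * 0.364 = 6039 ; 16794 * 0.178 = 2989 → total 9028
10–19: 9204 * 0.941 = 8661
20–29: 6681 * 0.959 = 6407
30–39: 16591 * 0.933 = 15479
40+: 16794 * 0.928 + 15904 * 0.611 = 15585 + 9717 = 25302
Giving 9028 / 8661 / 6407 / 15479 / 25302.
Period 3:
Births: 6407 * 0.364 = 2332 ; 15479 * 0.178 = 2755 → total 5087
10–19: 9028 * 0.941 = 8495
20–29: 8661 * 0.959 = 8306
30–39: 6407 * 0.933 = 5978
40+: 15479 * 0.928 + 25302 * 0.611 = 14365 + 15460 = 29825
Giving 5087 / 8495 / 8306 / 5978 / 29825.
Scenario B total after 3 periods: 57691
Difference B − A = 57691 − 54631 = 3060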